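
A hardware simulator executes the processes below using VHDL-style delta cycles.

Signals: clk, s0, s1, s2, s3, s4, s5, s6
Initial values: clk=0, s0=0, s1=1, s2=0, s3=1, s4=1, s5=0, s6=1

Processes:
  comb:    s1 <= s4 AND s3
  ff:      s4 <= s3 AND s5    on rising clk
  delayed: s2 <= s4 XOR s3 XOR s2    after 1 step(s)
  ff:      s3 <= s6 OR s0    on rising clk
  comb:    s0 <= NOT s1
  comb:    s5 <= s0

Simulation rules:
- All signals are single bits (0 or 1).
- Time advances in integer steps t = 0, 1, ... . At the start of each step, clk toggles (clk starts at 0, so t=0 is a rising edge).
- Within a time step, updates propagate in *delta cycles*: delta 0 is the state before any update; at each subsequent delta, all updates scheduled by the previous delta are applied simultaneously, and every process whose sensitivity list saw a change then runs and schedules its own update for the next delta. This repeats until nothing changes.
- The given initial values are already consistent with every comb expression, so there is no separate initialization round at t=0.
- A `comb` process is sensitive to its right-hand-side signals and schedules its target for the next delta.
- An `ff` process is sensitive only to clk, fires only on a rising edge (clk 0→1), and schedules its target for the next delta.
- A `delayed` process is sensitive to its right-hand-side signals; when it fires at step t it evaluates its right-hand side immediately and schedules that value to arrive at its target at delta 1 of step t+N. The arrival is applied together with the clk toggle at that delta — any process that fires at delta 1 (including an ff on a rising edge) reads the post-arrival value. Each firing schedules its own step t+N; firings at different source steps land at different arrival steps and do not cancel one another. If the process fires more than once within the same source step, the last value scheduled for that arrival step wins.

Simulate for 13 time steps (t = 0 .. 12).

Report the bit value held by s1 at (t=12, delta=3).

0

t0.Δ0 s0=0 clk=0 s2=0 s1=1 s3=1 s6=1 s5=0 s4=1
t0.Δ1 s0=0 clk=1 s2=0 s1=1 s3=1 s6=1 s5=0 s4=1
t0.Δ2 s0=0 clk=1 s2=0 s1=1 s3=1 s6=1 s5=0 s4=0
t0.Δ3 s0=0 clk=1 s2=0 s1=0 s3=1 s6=1 s5=0 s4=0
t0.Δ4 s0=1 clk=1 s2=0 s1=0 s3=1 s6=1 s5=0 s4=0
t0.Δ5 s0=1 clk=1 s2=0 s1=0 s3=1 s6=1 s5=1 s4=0
t1.Δ0 s0=1 clk=1 s2=0 s1=0 s3=1 s6=1 s5=1 s4=0
t1.Δ1 s0=1 clk=0 s2=1 s1=0 s3=1 s6=1 s5=1 s4=0
t2.Δ0 s0=1 clk=0 s2=1 s1=0 s3=1 s6=1 s5=1 s4=0
t2.Δ1 s0=1 clk=1 s2=0 s1=0 s3=1 s6=1 s5=1 s4=0
t2.Δ2 s0=1 clk=1 s2=0 s1=0 s3=1 s6=1 s5=1 s4=1
t2.Δ3 s0=1 clk=1 s2=0 s1=1 s3=1 s6=1 s5=1 s4=1
t2.Δ4 s0=0 clk=1 s2=0 s1=1 s3=1 s6=1 s5=1 s4=1
t2.Δ5 s0=0 clk=1 s2=0 s1=1 s3=1 s6=1 s5=0 s4=1
t3.Δ0 s0=0 clk=1 s2=0 s1=1 s3=1 s6=1 s5=0 s4=1
t3.Δ1 s0=0 clk=0 s2=0 s1=1 s3=1 s6=1 s5=0 s4=1
t4.Δ0 s0=0 clk=0 s2=0 s1=1 s3=1 s6=1 s5=0 s4=1
t4.Δ1 s0=0 clk=1 s2=0 s1=1 s3=1 s6=1 s5=0 s4=1
t4.Δ2 s0=0 clk=1 s2=0 s1=1 s3=1 s6=1 s5=0 s4=0
t4.Δ3 s0=0 clk=1 s2=0 s1=0 s3=1 s6=1 s5=0 s4=0
t4.Δ4 s0=1 clk=1 s2=0 s1=0 s3=1 s6=1 s5=0 s4=0
t4.Δ5 s0=1 clk=1 s2=0 s1=0 s3=1 s6=1 s5=1 s4=0
t5.Δ0 s0=1 clk=1 s2=0 s1=0 s3=1 s6=1 s5=1 s4=0
t5.Δ1 s0=1 clk=0 s2=1 s1=0 s3=1 s6=1 s5=1 s4=0
t6.Δ0 s0=1 clk=0 s2=1 s1=0 s3=1 s6=1 s5=1 s4=0
t6.Δ1 s0=1 clk=1 s2=0 s1=0 s3=1 s6=1 s5=1 s4=0
t6.Δ2 s0=1 clk=1 s2=0 s1=0 s3=1 s6=1 s5=1 s4=1
t6.Δ3 s0=1 clk=1 s2=0 s1=1 s3=1 s6=1 s5=1 s4=1
t6.Δ4 s0=0 clk=1 s2=0 s1=1 s3=1 s6=1 s5=1 s4=1
t6.Δ5 s0=0 clk=1 s2=0 s1=1 s3=1 s6=1 s5=0 s4=1
t7.Δ0 s0=0 clk=1 s2=0 s1=1 s3=1 s6=1 s5=0 s4=1
t7.Δ1 s0=0 clk=0 s2=0 s1=1 s3=1 s6=1 s5=0 s4=1
t8.Δ0 s0=0 clk=0 s2=0 s1=1 s3=1 s6=1 s5=0 s4=1
t8.Δ1 s0=0 clk=1 s2=0 s1=1 s3=1 s6=1 s5=0 s4=1
t8.Δ2 s0=0 clk=1 s2=0 s1=1 s3=1 s6=1 s5=0 s4=0
t8.Δ3 s0=0 clk=1 s2=0 s1=0 s3=1 s6=1 s5=0 s4=0
t8.Δ4 s0=1 clk=1 s2=0 s1=0 s3=1 s6=1 s5=0 s4=0
t8.Δ5 s0=1 clk=1 s2=0 s1=0 s3=1 s6=1 s5=1 s4=0
t9.Δ0 s0=1 clk=1 s2=0 s1=0 s3=1 s6=1 s5=1 s4=0
t9.Δ1 s0=1 clk=0 s2=1 s1=0 s3=1 s6=1 s5=1 s4=0
t10.Δ0 s0=1 clk=0 s2=1 s1=0 s3=1 s6=1 s5=1 s4=0
t10.Δ1 s0=1 clk=1 s2=0 s1=0 s3=1 s6=1 s5=1 s4=0
t10.Δ2 s0=1 clk=1 s2=0 s1=0 s3=1 s6=1 s5=1 s4=1
t10.Δ3 s0=1 clk=1 s2=0 s1=1 s3=1 s6=1 s5=1 s4=1
t10.Δ4 s0=0 clk=1 s2=0 s1=1 s3=1 s6=1 s5=1 s4=1
t10.Δ5 s0=0 clk=1 s2=0 s1=1 s3=1 s6=1 s5=0 s4=1
t11.Δ0 s0=0 clk=1 s2=0 s1=1 s3=1 s6=1 s5=0 s4=1
t11.Δ1 s0=0 clk=0 s2=0 s1=1 s3=1 s6=1 s5=0 s4=1
t12.Δ0 s0=0 clk=0 s2=0 s1=1 s3=1 s6=1 s5=0 s4=1
t12.Δ1 s0=0 clk=1 s2=0 s1=1 s3=1 s6=1 s5=0 s4=1
t12.Δ2 s0=0 clk=1 s2=0 s1=1 s3=1 s6=1 s5=0 s4=0
t12.Δ3 s0=0 clk=1 s2=0 s1=0 s3=1 s6=1 s5=0 s4=0
t12.Δ4 s0=1 clk=1 s2=0 s1=0 s3=1 s6=1 s5=0 s4=0
t12.Δ5 s0=1 clk=1 s2=0 s1=0 s3=1 s6=1 s5=1 s4=0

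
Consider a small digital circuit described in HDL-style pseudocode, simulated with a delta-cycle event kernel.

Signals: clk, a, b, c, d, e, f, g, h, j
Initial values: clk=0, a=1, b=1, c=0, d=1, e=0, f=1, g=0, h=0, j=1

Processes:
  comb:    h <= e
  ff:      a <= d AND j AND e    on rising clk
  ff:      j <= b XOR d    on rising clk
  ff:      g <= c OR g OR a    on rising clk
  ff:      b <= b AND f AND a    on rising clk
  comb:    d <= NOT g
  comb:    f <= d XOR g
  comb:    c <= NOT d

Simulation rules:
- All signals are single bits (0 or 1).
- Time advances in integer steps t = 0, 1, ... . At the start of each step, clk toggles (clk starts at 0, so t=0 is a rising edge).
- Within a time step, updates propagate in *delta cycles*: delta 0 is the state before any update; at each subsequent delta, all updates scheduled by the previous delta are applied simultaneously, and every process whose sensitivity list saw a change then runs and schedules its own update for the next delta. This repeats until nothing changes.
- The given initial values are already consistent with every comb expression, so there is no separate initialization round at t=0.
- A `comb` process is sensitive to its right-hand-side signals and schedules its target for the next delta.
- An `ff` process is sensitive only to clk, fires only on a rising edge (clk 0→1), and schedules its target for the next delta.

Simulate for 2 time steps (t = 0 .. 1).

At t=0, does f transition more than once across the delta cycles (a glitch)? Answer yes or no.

yes

t0.Δ0 f=1 g=0 b=1 e=0 j=1 h=0 c=0 clk=0 a=1 d=1
t0.Δ1 f=1 g=0 b=1 e=0 j=1 h=0 c=0 clk=1 a=1 d=1
t0.Δ2 f=1 g=1 b=1 e=0 j=0 h=0 c=0 clk=1 a=0 d=1
t0.Δ3 f=0 g=1 b=1 e=0 j=0 h=0 c=0 clk=1 a=0 d=0
t0.Δ4 f=1 g=1 b=1 e=0 j=0 h=0 c=1 clk=1 a=0 d=0
t1.Δ0 f=1 g=1 b=1 e=0 j=0 h=0 c=1 clk=1 a=0 d=0
t1.Δ1 f=1 g=1 b=1 e=0 j=0 h=0 c=1 clk=0 a=0 d=0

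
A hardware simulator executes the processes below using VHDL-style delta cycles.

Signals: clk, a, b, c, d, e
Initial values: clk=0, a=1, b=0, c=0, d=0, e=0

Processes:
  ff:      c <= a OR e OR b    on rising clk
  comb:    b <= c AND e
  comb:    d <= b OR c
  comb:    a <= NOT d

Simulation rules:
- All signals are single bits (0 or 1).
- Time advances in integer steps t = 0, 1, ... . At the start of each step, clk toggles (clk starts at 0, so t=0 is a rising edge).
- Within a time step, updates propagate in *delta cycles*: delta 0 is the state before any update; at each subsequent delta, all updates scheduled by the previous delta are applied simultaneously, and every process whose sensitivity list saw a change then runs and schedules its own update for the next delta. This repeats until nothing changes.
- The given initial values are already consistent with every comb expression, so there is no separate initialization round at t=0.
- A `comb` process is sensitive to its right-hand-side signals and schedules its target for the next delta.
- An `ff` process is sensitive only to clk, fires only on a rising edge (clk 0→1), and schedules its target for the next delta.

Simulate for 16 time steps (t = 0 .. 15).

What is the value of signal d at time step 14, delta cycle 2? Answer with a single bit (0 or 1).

1

t=0 Δ0: b=0 d=0 a=1 e=0 clk=0 c=0
  Δ1: clk:0→1
  Δ2: c:0→1
  Δ3: d:0→1
  Δ4: a:1→0
  (4Δ to stable)
t=1 Δ0: b=0 d=1 a=0 e=0 clk=1 c=1
  Δ1: clk:1→0
  (1Δ to stable)
t=2 Δ0: b=0 d=1 a=0 e=0 clk=0 c=1
  Δ1: clk:0→1
  Δ2: c:1→0
  Δ3: d:1→0
  Δ4: a:0→1
  (4Δ to stable)
t=3 Δ0: b=0 d=0 a=1 e=0 clk=1 c=0
  Δ1: clk:1→0
  (1Δ to stable)
t=4 Δ0: b=0 d=0 a=1 e=0 clk=0 c=0
  Δ1: clk:0→1
  Δ2: c:0→1
  Δ3: d:0→1
  Δ4: a:1→0
  (4Δ to stable)
t=5 Δ0: b=0 d=1 a=0 e=0 clk=1 c=1
  Δ1: clk:1→0
  (1Δ to stable)
t=6 Δ0: b=0 d=1 a=0 e=0 clk=0 c=1
  Δ1: clk:0→1
  Δ2: c:1→0
  Δ3: d:1→0
  Δ4: a:0→1
  (4Δ to stable)
t=7 Δ0: b=0 d=0 a=1 e=0 clk=1 c=0
  Δ1: clk:1→0
  (1Δ to stable)
t=8 Δ0: b=0 d=0 a=1 e=0 clk=0 c=0
  Δ1: clk:0→1
  Δ2: c:0→1
  Δ3: d:0→1
  Δ4: a:1→0
  (4Δ to stable)
t=9 Δ0: b=0 d=1 a=0 e=0 clk=1 c=1
  Δ1: clk:1→0
  (1Δ to stable)
t=10 Δ0: b=0 d=1 a=0 e=0 clk=0 c=1
  Δ1: clk:0→1
  Δ2: c:1→0
  Δ3: d:1→0
  Δ4: a:0→1
  (4Δ to stable)
t=11 Δ0: b=0 d=0 a=1 e=0 clk=1 c=0
  Δ1: clk:1→0
  (1Δ to stable)
t=12 Δ0: b=0 d=0 a=1 e=0 clk=0 c=0
  Δ1: clk:0→1
  Δ2: c:0→1
  Δ3: d:0→1
  Δ4: a:1→0
  (4Δ to stable)
t=13 Δ0: b=0 d=1 a=0 e=0 clk=1 c=1
  Δ1: clk:1→0
  (1Δ to stable)
t=14 Δ0: b=0 d=1 a=0 e=0 clk=0 c=1
  Δ1: clk:0→1
  Δ2: c:1→0
  Δ3: d:1→0
  Δ4: a:0→1
  (4Δ to stable)
t=15 Δ0: b=0 d=0 a=1 e=0 clk=1 c=0
  Δ1: clk:1→0
  (1Δ to stable)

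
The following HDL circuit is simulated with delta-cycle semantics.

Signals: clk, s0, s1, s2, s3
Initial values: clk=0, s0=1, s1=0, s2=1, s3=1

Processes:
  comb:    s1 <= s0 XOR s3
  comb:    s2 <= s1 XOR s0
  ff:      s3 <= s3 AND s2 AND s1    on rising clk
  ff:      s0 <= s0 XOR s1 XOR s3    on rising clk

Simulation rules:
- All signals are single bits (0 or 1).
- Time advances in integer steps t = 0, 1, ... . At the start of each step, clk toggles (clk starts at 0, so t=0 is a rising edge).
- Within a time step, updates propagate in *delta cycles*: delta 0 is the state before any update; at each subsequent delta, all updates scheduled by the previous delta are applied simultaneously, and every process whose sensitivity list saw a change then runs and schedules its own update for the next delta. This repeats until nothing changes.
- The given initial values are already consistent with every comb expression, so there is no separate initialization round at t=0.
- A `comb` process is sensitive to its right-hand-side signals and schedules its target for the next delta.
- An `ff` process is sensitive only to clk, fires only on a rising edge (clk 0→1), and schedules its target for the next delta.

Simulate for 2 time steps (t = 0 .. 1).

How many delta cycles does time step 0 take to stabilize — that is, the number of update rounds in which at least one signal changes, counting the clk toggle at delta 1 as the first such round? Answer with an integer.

3

[bits: s2,s0,s1,clk,s3]
t=0: Δ0=11001 Δ1=11011 Δ2=10010 Δ3=00010 | 3Δ
t=1: Δ0=00010 Δ1=00000 | 1Δ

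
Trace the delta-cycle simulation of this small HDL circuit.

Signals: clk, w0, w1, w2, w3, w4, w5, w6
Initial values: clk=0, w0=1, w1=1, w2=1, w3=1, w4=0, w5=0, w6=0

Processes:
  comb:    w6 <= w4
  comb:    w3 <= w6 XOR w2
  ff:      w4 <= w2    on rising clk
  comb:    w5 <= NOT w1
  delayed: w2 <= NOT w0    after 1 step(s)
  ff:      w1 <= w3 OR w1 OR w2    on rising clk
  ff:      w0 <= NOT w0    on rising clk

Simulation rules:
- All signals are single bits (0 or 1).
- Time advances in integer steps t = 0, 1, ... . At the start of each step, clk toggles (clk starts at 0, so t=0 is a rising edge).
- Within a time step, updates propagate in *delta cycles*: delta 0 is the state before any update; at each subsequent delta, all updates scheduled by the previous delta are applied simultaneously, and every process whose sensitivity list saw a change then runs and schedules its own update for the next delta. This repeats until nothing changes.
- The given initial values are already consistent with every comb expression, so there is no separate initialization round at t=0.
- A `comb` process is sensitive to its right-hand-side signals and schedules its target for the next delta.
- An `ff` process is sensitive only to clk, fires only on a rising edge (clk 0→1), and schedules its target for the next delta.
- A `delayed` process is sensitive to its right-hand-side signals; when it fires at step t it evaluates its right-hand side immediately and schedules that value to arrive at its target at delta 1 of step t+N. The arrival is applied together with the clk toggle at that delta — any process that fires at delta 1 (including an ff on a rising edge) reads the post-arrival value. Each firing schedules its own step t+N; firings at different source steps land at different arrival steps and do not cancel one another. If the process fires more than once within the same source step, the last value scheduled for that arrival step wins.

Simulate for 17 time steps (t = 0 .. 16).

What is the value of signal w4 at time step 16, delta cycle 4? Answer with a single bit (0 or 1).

[bits: clk,w0,w5,w3,w6,w4,w1,w2]
t=0: Δ0=01010011 Δ1=11010011 Δ2=10010111 Δ3=10011111 Δ4=10001111 | 4Δ
t=1: Δ0=10001111 Δ1=00001111 | 1Δ
t=2: Δ0=00001111 Δ1=10001111 Δ2=11001111 | 2Δ
t=3: Δ0=11001111 Δ1=01001110 Δ2=01011110 | 2Δ
t=4: Δ0=01011110 Δ1=11011110 Δ2=10011010 Δ3=10010010 Δ4=10000010 | 4Δ
t=5: Δ0=10000010 Δ1=00000011 Δ2=00010011 | 2Δ
t=6: Δ0=00010011 Δ1=10010011 Δ2=11010111 Δ3=11011111 Δ4=11001111 | 4Δ
t=7: Δ0=11001111 Δ1=01001110 Δ2=01011110 | 2Δ
t=8: Δ0=01011110 Δ1=11011110 Δ2=10011010 Δ3=10010010 Δ4=10000010 | 4Δ
t=9: Δ0=10000010 Δ1=00000011 Δ2=00010011 | 2Δ
t=10: Δ0=00010011 Δ1=10010011 Δ2=11010111 Δ3=11011111 Δ4=11001111 | 4Δ
t=11: Δ0=11001111 Δ1=01001110 Δ2=01011110 | 2Δ
t=12: Δ0=01011110 Δ1=11011110 Δ2=10011010 Δ3=10010010 Δ4=10000010 | 4Δ
t=13: Δ0=10000010 Δ1=00000011 Δ2=00010011 | 2Δ
t=14: Δ0=00010011 Δ1=10010011 Δ2=11010111 Δ3=11011111 Δ4=11001111 | 4Δ
t=15: Δ0=11001111 Δ1=01001110 Δ2=01011110 | 2Δ
t=16: Δ0=01011110 Δ1=11011110 Δ2=10011010 Δ3=10010010 Δ4=10000010 | 4Δ

0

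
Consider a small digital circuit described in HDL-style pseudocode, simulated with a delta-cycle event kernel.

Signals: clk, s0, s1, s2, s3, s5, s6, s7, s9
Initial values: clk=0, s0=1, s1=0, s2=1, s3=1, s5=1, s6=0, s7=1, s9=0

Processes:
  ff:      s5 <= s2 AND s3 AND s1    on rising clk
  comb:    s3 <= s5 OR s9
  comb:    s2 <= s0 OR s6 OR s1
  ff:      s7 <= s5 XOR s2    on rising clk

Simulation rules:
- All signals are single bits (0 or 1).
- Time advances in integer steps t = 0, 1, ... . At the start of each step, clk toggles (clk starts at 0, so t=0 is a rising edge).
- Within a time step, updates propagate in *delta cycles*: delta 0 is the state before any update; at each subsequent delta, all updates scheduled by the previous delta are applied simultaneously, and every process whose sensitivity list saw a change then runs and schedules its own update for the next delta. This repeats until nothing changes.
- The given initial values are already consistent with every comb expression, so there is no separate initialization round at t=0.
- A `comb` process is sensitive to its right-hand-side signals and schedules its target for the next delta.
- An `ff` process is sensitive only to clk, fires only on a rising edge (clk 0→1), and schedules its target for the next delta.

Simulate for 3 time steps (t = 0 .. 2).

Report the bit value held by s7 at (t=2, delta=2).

1

t0.Δ0 s1=0 s2=1 s7=1 s5=1 s0=1 s3=1 s6=0 clk=0 s9=0
t0.Δ1 s1=0 s2=1 s7=1 s5=1 s0=1 s3=1 s6=0 clk=1 s9=0
t0.Δ2 s1=0 s2=1 s7=0 s5=0 s0=1 s3=1 s6=0 clk=1 s9=0
t0.Δ3 s1=0 s2=1 s7=0 s5=0 s0=1 s3=0 s6=0 clk=1 s9=0
t1.Δ0 s1=0 s2=1 s7=0 s5=0 s0=1 s3=0 s6=0 clk=1 s9=0
t1.Δ1 s1=0 s2=1 s7=0 s5=0 s0=1 s3=0 s6=0 clk=0 s9=0
t2.Δ0 s1=0 s2=1 s7=0 s5=0 s0=1 s3=0 s6=0 clk=0 s9=0
t2.Δ1 s1=0 s2=1 s7=0 s5=0 s0=1 s3=0 s6=0 clk=1 s9=0
t2.Δ2 s1=0 s2=1 s7=1 s5=0 s0=1 s3=0 s6=0 clk=1 s9=0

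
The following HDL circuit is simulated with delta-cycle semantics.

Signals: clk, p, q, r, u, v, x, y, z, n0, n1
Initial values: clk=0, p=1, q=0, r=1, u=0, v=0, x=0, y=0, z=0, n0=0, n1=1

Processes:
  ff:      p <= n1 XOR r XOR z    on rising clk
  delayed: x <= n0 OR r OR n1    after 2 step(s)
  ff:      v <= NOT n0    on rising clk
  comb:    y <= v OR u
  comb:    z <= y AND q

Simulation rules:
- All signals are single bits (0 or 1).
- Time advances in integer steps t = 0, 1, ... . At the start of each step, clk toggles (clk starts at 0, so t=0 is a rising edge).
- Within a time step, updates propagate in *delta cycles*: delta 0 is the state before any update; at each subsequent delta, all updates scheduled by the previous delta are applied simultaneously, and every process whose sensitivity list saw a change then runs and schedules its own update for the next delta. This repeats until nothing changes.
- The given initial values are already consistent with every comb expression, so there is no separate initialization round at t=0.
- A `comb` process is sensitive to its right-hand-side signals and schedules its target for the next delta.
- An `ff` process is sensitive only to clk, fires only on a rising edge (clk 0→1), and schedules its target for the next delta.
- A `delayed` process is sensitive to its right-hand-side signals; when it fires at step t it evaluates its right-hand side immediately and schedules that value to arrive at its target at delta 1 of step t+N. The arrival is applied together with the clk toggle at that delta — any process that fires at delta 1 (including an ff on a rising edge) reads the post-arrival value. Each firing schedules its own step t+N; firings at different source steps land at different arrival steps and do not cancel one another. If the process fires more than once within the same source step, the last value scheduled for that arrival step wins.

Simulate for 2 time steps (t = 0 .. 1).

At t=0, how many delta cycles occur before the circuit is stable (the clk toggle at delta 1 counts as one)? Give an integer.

t0.Δ0 n1=1 z=0 p=1 n0=0 r=1 y=0 q=0 x=0 clk=0 v=0 u=0
t0.Δ1 n1=1 z=0 p=1 n0=0 r=1 y=0 q=0 x=0 clk=1 v=0 u=0
t0.Δ2 n1=1 z=0 p=0 n0=0 r=1 y=0 q=0 x=0 clk=1 v=1 u=0
t0.Δ3 n1=1 z=0 p=0 n0=0 r=1 y=1 q=0 x=0 clk=1 v=1 u=0
t1.Δ0 n1=1 z=0 p=0 n0=0 r=1 y=1 q=0 x=0 clk=1 v=1 u=0
t1.Δ1 n1=1 z=0 p=0 n0=0 r=1 y=1 q=0 x=0 clk=0 v=1 u=0

3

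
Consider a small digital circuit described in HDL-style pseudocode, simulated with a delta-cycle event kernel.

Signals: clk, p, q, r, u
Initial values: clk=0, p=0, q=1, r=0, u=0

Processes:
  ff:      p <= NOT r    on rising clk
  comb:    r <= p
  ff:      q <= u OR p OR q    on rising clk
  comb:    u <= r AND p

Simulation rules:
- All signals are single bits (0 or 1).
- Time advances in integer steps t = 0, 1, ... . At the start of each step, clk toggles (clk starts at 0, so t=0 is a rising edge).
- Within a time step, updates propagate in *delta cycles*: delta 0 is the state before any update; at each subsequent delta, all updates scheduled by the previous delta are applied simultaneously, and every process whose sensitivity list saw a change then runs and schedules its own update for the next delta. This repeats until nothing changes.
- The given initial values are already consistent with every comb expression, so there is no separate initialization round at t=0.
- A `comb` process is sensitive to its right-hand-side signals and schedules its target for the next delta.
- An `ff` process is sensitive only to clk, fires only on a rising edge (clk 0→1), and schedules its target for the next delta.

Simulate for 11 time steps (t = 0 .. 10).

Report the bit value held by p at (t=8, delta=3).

1

[bits: q,r,p,u,clk]
t=0: Δ0=10000 Δ1=10001 Δ2=10101 Δ3=11101 Δ4=11111 | 4Δ
t=1: Δ0=11111 Δ1=11110 | 1Δ
t=2: Δ0=11110 Δ1=11111 Δ2=11011 Δ3=10001 | 3Δ
t=3: Δ0=10001 Δ1=10000 | 1Δ
t=4: Δ0=10000 Δ1=10001 Δ2=10101 Δ3=11101 Δ4=11111 | 4Δ
t=5: Δ0=11111 Δ1=11110 | 1Δ
t=6: Δ0=11110 Δ1=11111 Δ2=11011 Δ3=10001 | 3Δ
t=7: Δ0=10001 Δ1=10000 | 1Δ
t=8: Δ0=10000 Δ1=10001 Δ2=10101 Δ3=11101 Δ4=11111 | 4Δ
t=9: Δ0=11111 Δ1=11110 | 1Δ
t=10: Δ0=11110 Δ1=11111 Δ2=11011 Δ3=10001 | 3Δ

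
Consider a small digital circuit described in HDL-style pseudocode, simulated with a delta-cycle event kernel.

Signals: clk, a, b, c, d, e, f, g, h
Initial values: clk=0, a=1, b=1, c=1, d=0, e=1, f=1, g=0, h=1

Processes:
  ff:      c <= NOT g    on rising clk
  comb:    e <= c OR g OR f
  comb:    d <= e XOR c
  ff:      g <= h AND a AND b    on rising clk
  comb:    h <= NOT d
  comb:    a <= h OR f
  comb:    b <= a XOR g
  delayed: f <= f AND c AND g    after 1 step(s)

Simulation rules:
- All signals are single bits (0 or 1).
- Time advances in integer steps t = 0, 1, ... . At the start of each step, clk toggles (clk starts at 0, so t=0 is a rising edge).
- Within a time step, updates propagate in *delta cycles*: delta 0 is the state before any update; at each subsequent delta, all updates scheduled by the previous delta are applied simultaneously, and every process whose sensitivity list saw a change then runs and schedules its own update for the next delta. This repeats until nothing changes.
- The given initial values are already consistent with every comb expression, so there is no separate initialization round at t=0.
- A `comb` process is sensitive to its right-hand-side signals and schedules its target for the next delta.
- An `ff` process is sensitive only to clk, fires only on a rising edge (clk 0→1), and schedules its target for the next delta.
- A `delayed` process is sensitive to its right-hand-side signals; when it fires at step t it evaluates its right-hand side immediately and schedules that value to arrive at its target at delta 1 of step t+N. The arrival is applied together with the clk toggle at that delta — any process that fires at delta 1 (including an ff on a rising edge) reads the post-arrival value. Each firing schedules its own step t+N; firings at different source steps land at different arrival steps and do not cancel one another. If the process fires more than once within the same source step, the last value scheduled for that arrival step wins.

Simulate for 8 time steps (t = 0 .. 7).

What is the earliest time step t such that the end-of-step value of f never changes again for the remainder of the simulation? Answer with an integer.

3

t=0 Δ0: clk=0 f=1 c=1 d=0 h=1 e=1 g=0 b=1 a=1
  Δ1: clk:0→1
  Δ2: g:0→1
  Δ3: b:1→0
  (3Δ to stable)
t=1 Δ0: clk=1 f=1 c=1 d=0 h=1 e=1 g=1 b=0 a=1
  Δ1: clk:1→0
  (1Δ to stable)
t=2 Δ0: clk=0 f=1 c=1 d=0 h=1 e=1 g=1 b=0 a=1
  Δ1: clk:0→1
  Δ2: c:1→0, g:1→0
  Δ3: d:0→1, b:0→1
  Δ4: h:1→0
  (4Δ to stable)
t=3 Δ0: clk=1 f=1 c=0 d=1 h=0 e=1 g=0 b=1 a=1
  Δ1: clk:1→0, f:1→0
  Δ2: e:1→0, a:1→0
  Δ3: d:1→0, b:1→0
  Δ4: h:0→1
  Δ5: a:0→1
  Δ6: b:0→1
  (6Δ to stable)
t=4 Δ0: clk=0 f=0 c=0 d=0 h=1 e=0 g=0 b=1 a=1
  Δ1: clk:0→1
  Δ2: c:0→1, g:0→1
  Δ3: d:0→1, e:0→1, b:1→0
  Δ4: d:1→0, h:1→0
  Δ5: h:0→1, a:1→0
  Δ6: b:0→1, a:0→1
  Δ7: b:1→0
  (7Δ to stable)
t=5 Δ0: clk=1 f=0 c=1 d=0 h=1 e=1 g=1 b=0 a=1
  Δ1: clk:1→0
  (1Δ to stable)
t=6 Δ0: clk=0 f=0 c=1 d=0 h=1 e=1 g=1 b=0 a=1
  Δ1: clk:0→1
  Δ2: c:1→0, g:1→0
  Δ3: d:0→1, e:1→0, b:0→1
  Δ4: d:1→0, h:1→0
  Δ5: h:0→1, a:1→0
  Δ6: b:1→0, a:0→1
  Δ7: b:0→1
  (7Δ to stable)
t=7 Δ0: clk=1 f=0 c=0 d=0 h=1 e=0 g=0 b=1 a=1
  Δ1: clk:1→0
  (1Δ to stable)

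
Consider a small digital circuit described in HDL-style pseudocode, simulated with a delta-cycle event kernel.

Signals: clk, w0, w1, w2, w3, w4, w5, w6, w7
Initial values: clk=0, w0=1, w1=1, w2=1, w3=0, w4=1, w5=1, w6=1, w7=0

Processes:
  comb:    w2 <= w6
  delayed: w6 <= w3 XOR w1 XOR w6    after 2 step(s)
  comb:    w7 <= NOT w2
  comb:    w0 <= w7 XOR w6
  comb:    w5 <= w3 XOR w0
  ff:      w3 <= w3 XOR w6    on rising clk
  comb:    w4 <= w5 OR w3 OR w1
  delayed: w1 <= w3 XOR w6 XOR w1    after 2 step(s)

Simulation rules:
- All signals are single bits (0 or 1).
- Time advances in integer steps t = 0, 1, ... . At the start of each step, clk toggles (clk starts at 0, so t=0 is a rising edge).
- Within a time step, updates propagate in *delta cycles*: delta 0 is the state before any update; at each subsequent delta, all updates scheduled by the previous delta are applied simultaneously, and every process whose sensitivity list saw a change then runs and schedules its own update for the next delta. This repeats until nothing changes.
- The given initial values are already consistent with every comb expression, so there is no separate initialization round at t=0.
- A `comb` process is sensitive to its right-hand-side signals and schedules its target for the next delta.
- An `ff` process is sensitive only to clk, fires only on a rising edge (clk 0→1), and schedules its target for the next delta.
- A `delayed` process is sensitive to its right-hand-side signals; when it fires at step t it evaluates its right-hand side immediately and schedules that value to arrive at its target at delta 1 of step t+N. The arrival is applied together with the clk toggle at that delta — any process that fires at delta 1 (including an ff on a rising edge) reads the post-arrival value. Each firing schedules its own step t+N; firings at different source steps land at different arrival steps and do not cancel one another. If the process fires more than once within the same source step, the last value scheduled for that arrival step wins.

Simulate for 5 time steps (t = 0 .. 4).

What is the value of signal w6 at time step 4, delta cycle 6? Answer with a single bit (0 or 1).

0

[bits: w3,w4,w6,w5,clk,w1,w2,w7,w0]
t=0: Δ0=011101101 Δ1=011111101 Δ2=111111101 Δ3=111011101 | 3Δ
t=1: Δ0=111011101 Δ1=111001101 | 1Δ
t=2: Δ0=111001101 Δ1=111011101 Δ2=011011101 Δ3=011111101 | 3Δ
t=3: Δ0=011111101 Δ1=011101101 | 1Δ
t=4: Δ0=011101101 Δ1=010110101 Δ2=010110000 Δ3=010010010 Δ4=000010011 Δ5=000110011 Δ6=010110011 | 6Δ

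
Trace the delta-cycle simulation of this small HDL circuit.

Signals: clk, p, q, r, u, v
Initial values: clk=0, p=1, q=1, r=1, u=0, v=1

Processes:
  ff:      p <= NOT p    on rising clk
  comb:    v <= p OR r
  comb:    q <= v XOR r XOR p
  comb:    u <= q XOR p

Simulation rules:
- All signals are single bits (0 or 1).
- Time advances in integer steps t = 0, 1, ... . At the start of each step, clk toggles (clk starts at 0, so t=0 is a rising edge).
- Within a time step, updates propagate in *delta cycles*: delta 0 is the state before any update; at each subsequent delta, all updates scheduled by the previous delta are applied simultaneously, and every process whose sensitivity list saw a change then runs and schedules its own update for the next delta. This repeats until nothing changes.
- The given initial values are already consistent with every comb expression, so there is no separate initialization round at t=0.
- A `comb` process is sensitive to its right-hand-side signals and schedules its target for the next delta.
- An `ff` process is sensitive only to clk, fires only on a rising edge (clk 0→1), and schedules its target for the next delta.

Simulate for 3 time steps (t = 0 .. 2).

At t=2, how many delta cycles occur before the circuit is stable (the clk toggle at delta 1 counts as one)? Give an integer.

4

[bits: clk,r,u,q,v,p]
t=0: Δ0=010111 Δ1=110111 Δ2=110110 Δ3=111010 Δ4=110010 | 4Δ
t=1: Δ0=110010 Δ1=010010 | 1Δ
t=2: Δ0=010010 Δ1=110010 Δ2=110011 Δ3=111111 Δ4=110111 | 4Δ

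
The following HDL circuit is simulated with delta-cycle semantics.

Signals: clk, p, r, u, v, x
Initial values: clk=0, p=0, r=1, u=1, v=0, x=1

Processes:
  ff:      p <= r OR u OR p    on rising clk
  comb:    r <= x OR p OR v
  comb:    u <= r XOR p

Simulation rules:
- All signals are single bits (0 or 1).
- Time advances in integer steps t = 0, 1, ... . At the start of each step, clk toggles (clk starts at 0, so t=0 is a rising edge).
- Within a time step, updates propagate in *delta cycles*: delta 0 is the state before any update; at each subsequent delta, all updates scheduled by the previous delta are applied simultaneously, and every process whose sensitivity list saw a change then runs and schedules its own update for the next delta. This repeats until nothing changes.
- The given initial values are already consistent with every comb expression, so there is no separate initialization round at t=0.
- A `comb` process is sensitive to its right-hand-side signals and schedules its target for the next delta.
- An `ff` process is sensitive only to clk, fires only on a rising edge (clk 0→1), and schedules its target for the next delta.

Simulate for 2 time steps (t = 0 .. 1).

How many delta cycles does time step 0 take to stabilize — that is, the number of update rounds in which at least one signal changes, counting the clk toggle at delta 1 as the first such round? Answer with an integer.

3

t=0 Δ0: p=0 u=1 clk=0 x=1 r=1 v=0
  Δ1: clk:0→1
  Δ2: p:0→1
  Δ3: u:1→0
  (3Δ to stable)
t=1 Δ0: p=1 u=0 clk=1 x=1 r=1 v=0
  Δ1: clk:1→0
  (1Δ to stable)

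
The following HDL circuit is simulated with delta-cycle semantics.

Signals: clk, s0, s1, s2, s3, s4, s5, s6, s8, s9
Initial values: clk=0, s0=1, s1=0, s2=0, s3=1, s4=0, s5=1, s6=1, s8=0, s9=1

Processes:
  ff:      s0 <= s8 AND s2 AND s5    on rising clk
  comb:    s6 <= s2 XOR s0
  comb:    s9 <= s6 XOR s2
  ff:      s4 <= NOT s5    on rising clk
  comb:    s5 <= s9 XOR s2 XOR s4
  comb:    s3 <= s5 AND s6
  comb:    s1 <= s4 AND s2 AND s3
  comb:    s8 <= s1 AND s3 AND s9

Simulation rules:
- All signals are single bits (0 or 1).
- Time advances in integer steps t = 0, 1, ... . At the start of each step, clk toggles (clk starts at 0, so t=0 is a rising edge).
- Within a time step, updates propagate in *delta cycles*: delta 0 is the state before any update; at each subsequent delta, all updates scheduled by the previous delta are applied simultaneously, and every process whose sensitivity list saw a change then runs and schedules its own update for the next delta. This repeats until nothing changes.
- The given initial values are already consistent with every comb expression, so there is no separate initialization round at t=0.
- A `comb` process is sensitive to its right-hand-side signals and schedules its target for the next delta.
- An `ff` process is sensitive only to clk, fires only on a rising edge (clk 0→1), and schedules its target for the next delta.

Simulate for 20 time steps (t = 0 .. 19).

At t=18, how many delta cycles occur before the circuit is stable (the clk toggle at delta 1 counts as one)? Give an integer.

3

t=0 Δ0: s1=0 s3=1 s9=1 s0=1 s5=1 clk=0 s8=0 s4=0 s6=1 s2=0
  Δ1: clk:0→1
  Δ2: s0:1→0
  Δ3: s6:1→0
  Δ4: s3:1→0, s9:1→0
  Δ5: s5:1→0
  (5Δ to stable)
t=1 Δ0: s1=0 s3=0 s9=0 s0=0 s5=0 clk=1 s8=0 s4=0 s6=0 s2=0
  Δ1: clk:1→0
  (1Δ to stable)
t=2 Δ0: s1=0 s3=0 s9=0 s0=0 s5=0 clk=0 s8=0 s4=0 s6=0 s2=0
  Δ1: clk:0→1
  Δ2: s4:0→1
  Δ3: s5:0→1
  (3Δ to stable)
t=3 Δ0: s1=0 s3=0 s9=0 s0=0 s5=1 clk=1 s8=0 s4=1 s6=0 s2=0
  Δ1: clk:1→0
  (1Δ to stable)
t=4 Δ0: s1=0 s3=0 s9=0 s0=0 s5=1 clk=0 s8=0 s4=1 s6=0 s2=0
  Δ1: clk:0→1
  Δ2: s4:1→0
  Δ3: s5:1→0
  (3Δ to stable)
t=5 Δ0: s1=0 s3=0 s9=0 s0=0 s5=0 clk=1 s8=0 s4=0 s6=0 s2=0
  Δ1: clk:1→0
  (1Δ to stable)
t=6 Δ0: s1=0 s3=0 s9=0 s0=0 s5=0 clk=0 s8=0 s4=0 s6=0 s2=0
  Δ1: clk:0→1
  Δ2: s4:0→1
  Δ3: s5:0→1
  (3Δ to stable)
t=7 Δ0: s1=0 s3=0 s9=0 s0=0 s5=1 clk=1 s8=0 s4=1 s6=0 s2=0
  Δ1: clk:1→0
  (1Δ to stable)
t=8 Δ0: s1=0 s3=0 s9=0 s0=0 s5=1 clk=0 s8=0 s4=1 s6=0 s2=0
  Δ1: clk:0→1
  Δ2: s4:1→0
  Δ3: s5:1→0
  (3Δ to stable)
t=9 Δ0: s1=0 s3=0 s9=0 s0=0 s5=0 clk=1 s8=0 s4=0 s6=0 s2=0
  Δ1: clk:1→0
  (1Δ to stable)
t=10 Δ0: s1=0 s3=0 s9=0 s0=0 s5=0 clk=0 s8=0 s4=0 s6=0 s2=0
  Δ1: clk:0→1
  Δ2: s4:0→1
  Δ3: s5:0→1
  (3Δ to stable)
t=11 Δ0: s1=0 s3=0 s9=0 s0=0 s5=1 clk=1 s8=0 s4=1 s6=0 s2=0
  Δ1: clk:1→0
  (1Δ to stable)
t=12 Δ0: s1=0 s3=0 s9=0 s0=0 s5=1 clk=0 s8=0 s4=1 s6=0 s2=0
  Δ1: clk:0→1
  Δ2: s4:1→0
  Δ3: s5:1→0
  (3Δ to stable)
t=13 Δ0: s1=0 s3=0 s9=0 s0=0 s5=0 clk=1 s8=0 s4=0 s6=0 s2=0
  Δ1: clk:1→0
  (1Δ to stable)
t=14 Δ0: s1=0 s3=0 s9=0 s0=0 s5=0 clk=0 s8=0 s4=0 s6=0 s2=0
  Δ1: clk:0→1
  Δ2: s4:0→1
  Δ3: s5:0→1
  (3Δ to stable)
t=15 Δ0: s1=0 s3=0 s9=0 s0=0 s5=1 clk=1 s8=0 s4=1 s6=0 s2=0
  Δ1: clk:1→0
  (1Δ to stable)
t=16 Δ0: s1=0 s3=0 s9=0 s0=0 s5=1 clk=0 s8=0 s4=1 s6=0 s2=0
  Δ1: clk:0→1
  Δ2: s4:1→0
  Δ3: s5:1→0
  (3Δ to stable)
t=17 Δ0: s1=0 s3=0 s9=0 s0=0 s5=0 clk=1 s8=0 s4=0 s6=0 s2=0
  Δ1: clk:1→0
  (1Δ to stable)
t=18 Δ0: s1=0 s3=0 s9=0 s0=0 s5=0 clk=0 s8=0 s4=0 s6=0 s2=0
  Δ1: clk:0→1
  Δ2: s4:0→1
  Δ3: s5:0→1
  (3Δ to stable)
t=19 Δ0: s1=0 s3=0 s9=0 s0=0 s5=1 clk=1 s8=0 s4=1 s6=0 s2=0
  Δ1: clk:1→0
  (1Δ to stable)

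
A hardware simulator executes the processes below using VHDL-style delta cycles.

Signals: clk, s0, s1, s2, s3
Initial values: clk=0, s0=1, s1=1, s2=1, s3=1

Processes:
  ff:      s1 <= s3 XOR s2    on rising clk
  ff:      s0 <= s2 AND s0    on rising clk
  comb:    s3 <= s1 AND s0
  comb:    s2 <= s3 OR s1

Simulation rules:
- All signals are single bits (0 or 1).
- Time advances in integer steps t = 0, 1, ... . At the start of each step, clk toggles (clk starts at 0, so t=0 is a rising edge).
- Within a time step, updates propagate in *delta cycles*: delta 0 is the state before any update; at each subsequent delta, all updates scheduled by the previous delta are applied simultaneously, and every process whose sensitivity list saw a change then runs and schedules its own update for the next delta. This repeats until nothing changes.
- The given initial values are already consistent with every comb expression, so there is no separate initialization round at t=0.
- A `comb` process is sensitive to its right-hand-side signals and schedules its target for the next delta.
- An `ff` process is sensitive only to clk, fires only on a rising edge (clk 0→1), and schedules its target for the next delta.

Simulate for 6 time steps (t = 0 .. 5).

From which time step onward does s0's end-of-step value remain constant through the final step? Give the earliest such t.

t0.Δ0 clk=0 s0=1 s2=1 s1=1 s3=1
t0.Δ1 clk=1 s0=1 s2=1 s1=1 s3=1
t0.Δ2 clk=1 s0=1 s2=1 s1=0 s3=1
t0.Δ3 clk=1 s0=1 s2=1 s1=0 s3=0
t0.Δ4 clk=1 s0=1 s2=0 s1=0 s3=0
t1.Δ0 clk=1 s0=1 s2=0 s1=0 s3=0
t1.Δ1 clk=0 s0=1 s2=0 s1=0 s3=0
t2.Δ0 clk=0 s0=1 s2=0 s1=0 s3=0
t2.Δ1 clk=1 s0=1 s2=0 s1=0 s3=0
t2.Δ2 clk=1 s0=0 s2=0 s1=0 s3=0
t3.Δ0 clk=1 s0=0 s2=0 s1=0 s3=0
t3.Δ1 clk=0 s0=0 s2=0 s1=0 s3=0
t4.Δ0 clk=0 s0=0 s2=0 s1=0 s3=0
t4.Δ1 clk=1 s0=0 s2=0 s1=0 s3=0
t5.Δ0 clk=1 s0=0 s2=0 s1=0 s3=0
t5.Δ1 clk=0 s0=0 s2=0 s1=0 s3=0

2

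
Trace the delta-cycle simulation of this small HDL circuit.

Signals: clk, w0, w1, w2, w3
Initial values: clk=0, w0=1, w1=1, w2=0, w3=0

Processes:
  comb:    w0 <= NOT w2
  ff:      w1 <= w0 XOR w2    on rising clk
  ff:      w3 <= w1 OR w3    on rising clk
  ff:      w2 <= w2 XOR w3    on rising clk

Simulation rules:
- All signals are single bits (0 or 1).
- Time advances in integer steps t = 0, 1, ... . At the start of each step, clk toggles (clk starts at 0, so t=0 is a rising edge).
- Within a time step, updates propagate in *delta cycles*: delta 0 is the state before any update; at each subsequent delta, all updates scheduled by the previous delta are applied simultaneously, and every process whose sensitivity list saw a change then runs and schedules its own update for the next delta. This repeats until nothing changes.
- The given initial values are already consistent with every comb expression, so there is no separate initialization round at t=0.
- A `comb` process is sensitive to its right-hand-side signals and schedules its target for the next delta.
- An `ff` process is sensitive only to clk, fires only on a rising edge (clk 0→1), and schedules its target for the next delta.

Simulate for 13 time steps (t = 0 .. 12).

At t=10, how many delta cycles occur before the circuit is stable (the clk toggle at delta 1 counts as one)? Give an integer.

3

t0.Δ0 w1=1 w3=0 w0=1 clk=0 w2=0
t0.Δ1 w1=1 w3=0 w0=1 clk=1 w2=0
t0.Δ2 w1=1 w3=1 w0=1 clk=1 w2=0
t1.Δ0 w1=1 w3=1 w0=1 clk=1 w2=0
t1.Δ1 w1=1 w3=1 w0=1 clk=0 w2=0
t2.Δ0 w1=1 w3=1 w0=1 clk=0 w2=0
t2.Δ1 w1=1 w3=1 w0=1 clk=1 w2=0
t2.Δ2 w1=1 w3=1 w0=1 clk=1 w2=1
t2.Δ3 w1=1 w3=1 w0=0 clk=1 w2=1
t3.Δ0 w1=1 w3=1 w0=0 clk=1 w2=1
t3.Δ1 w1=1 w3=1 w0=0 clk=0 w2=1
t4.Δ0 w1=1 w3=1 w0=0 clk=0 w2=1
t4.Δ1 w1=1 w3=1 w0=0 clk=1 w2=1
t4.Δ2 w1=1 w3=1 w0=0 clk=1 w2=0
t4.Δ3 w1=1 w3=1 w0=1 clk=1 w2=0
t5.Δ0 w1=1 w3=1 w0=1 clk=1 w2=0
t5.Δ1 w1=1 w3=1 w0=1 clk=0 w2=0
t6.Δ0 w1=1 w3=1 w0=1 clk=0 w2=0
t6.Δ1 w1=1 w3=1 w0=1 clk=1 w2=0
t6.Δ2 w1=1 w3=1 w0=1 clk=1 w2=1
t6.Δ3 w1=1 w3=1 w0=0 clk=1 w2=1
t7.Δ0 w1=1 w3=1 w0=0 clk=1 w2=1
t7.Δ1 w1=1 w3=1 w0=0 clk=0 w2=1
t8.Δ0 w1=1 w3=1 w0=0 clk=0 w2=1
t8.Δ1 w1=1 w3=1 w0=0 clk=1 w2=1
t8.Δ2 w1=1 w3=1 w0=0 clk=1 w2=0
t8.Δ3 w1=1 w3=1 w0=1 clk=1 w2=0
t9.Δ0 w1=1 w3=1 w0=1 clk=1 w2=0
t9.Δ1 w1=1 w3=1 w0=1 clk=0 w2=0
t10.Δ0 w1=1 w3=1 w0=1 clk=0 w2=0
t10.Δ1 w1=1 w3=1 w0=1 clk=1 w2=0
t10.Δ2 w1=1 w3=1 w0=1 clk=1 w2=1
t10.Δ3 w1=1 w3=1 w0=0 clk=1 w2=1
t11.Δ0 w1=1 w3=1 w0=0 clk=1 w2=1
t11.Δ1 w1=1 w3=1 w0=0 clk=0 w2=1
t12.Δ0 w1=1 w3=1 w0=0 clk=0 w2=1
t12.Δ1 w1=1 w3=1 w0=0 clk=1 w2=1
t12.Δ2 w1=1 w3=1 w0=0 clk=1 w2=0
t12.Δ3 w1=1 w3=1 w0=1 clk=1 w2=0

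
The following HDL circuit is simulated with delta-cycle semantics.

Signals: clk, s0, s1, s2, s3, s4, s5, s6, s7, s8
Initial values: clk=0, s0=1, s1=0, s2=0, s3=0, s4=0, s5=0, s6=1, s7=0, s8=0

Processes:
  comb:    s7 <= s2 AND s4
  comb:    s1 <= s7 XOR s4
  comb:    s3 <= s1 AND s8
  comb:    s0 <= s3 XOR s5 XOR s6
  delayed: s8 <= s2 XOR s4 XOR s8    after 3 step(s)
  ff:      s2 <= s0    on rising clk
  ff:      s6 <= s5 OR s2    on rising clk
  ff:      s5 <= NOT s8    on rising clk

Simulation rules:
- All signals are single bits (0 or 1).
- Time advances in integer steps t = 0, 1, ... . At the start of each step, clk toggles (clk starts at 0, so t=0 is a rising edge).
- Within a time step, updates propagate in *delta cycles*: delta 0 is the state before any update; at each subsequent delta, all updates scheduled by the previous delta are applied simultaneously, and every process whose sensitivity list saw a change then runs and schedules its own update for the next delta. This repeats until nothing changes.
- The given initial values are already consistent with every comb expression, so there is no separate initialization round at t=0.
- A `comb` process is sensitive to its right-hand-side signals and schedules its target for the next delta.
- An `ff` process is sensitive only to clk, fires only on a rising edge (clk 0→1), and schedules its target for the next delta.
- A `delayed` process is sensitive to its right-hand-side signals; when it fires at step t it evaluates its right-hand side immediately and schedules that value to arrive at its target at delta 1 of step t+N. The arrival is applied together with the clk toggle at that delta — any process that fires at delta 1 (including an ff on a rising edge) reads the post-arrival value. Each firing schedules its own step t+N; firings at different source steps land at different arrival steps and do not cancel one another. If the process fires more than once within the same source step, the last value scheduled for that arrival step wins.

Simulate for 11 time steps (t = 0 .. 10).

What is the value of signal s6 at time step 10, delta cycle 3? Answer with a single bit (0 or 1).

t0.Δ0 s4=0 s8=0 s2=0 s3=0 s0=1 s7=0 s5=0 s1=0 clk=0 s6=1
t0.Δ1 s4=0 s8=0 s2=0 s3=0 s0=1 s7=0 s5=0 s1=0 clk=1 s6=1
t0.Δ2 s4=0 s8=0 s2=1 s3=0 s0=1 s7=0 s5=1 s1=0 clk=1 s6=0
t1.Δ0 s4=0 s8=0 s2=1 s3=0 s0=1 s7=0 s5=1 s1=0 clk=1 s6=0
t1.Δ1 s4=0 s8=0 s2=1 s3=0 s0=1 s7=0 s5=1 s1=0 clk=0 s6=0
t2.Δ0 s4=0 s8=0 s2=1 s3=0 s0=1 s7=0 s5=1 s1=0 clk=0 s6=0
t2.Δ1 s4=0 s8=0 s2=1 s3=0 s0=1 s7=0 s5=1 s1=0 clk=1 s6=0
t2.Δ2 s4=0 s8=0 s2=1 s3=0 s0=1 s7=0 s5=1 s1=0 clk=1 s6=1
t2.Δ3 s4=0 s8=0 s2=1 s3=0 s0=0 s7=0 s5=1 s1=0 clk=1 s6=1
t3.Δ0 s4=0 s8=0 s2=1 s3=0 s0=0 s7=0 s5=1 s1=0 clk=1 s6=1
t3.Δ1 s4=0 s8=1 s2=1 s3=0 s0=0 s7=0 s5=1 s1=0 clk=0 s6=1
t4.Δ0 s4=0 s8=1 s2=1 s3=0 s0=0 s7=0 s5=1 s1=0 clk=0 s6=1
t4.Δ1 s4=0 s8=1 s2=1 s3=0 s0=0 s7=0 s5=1 s1=0 clk=1 s6=1
t4.Δ2 s4=0 s8=1 s2=0 s3=0 s0=0 s7=0 s5=0 s1=0 clk=1 s6=1
t4.Δ3 s4=0 s8=1 s2=0 s3=0 s0=1 s7=0 s5=0 s1=0 clk=1 s6=1
t5.Δ0 s4=0 s8=1 s2=0 s3=0 s0=1 s7=0 s5=0 s1=0 clk=1 s6=1
t5.Δ1 s4=0 s8=1 s2=0 s3=0 s0=1 s7=0 s5=0 s1=0 clk=0 s6=1
t6.Δ0 s4=0 s8=1 s2=0 s3=0 s0=1 s7=0 s5=0 s1=0 clk=0 s6=1
t6.Δ1 s4=0 s8=0 s2=0 s3=0 s0=1 s7=0 s5=0 s1=0 clk=1 s6=1
t6.Δ2 s4=0 s8=0 s2=1 s3=0 s0=1 s7=0 s5=1 s1=0 clk=1 s6=0
t7.Δ0 s4=0 s8=0 s2=1 s3=0 s0=1 s7=0 s5=1 s1=0 clk=1 s6=0
t7.Δ1 s4=0 s8=1 s2=1 s3=0 s0=1 s7=0 s5=1 s1=0 clk=0 s6=0
t8.Δ0 s4=0 s8=1 s2=1 s3=0 s0=1 s7=0 s5=1 s1=0 clk=0 s6=0
t8.Δ1 s4=0 s8=1 s2=1 s3=0 s0=1 s7=0 s5=1 s1=0 clk=1 s6=0
t8.Δ2 s4=0 s8=1 s2=1 s3=0 s0=1 s7=0 s5=0 s1=0 clk=1 s6=1
t9.Δ0 s4=0 s8=1 s2=1 s3=0 s0=1 s7=0 s5=0 s1=0 clk=1 s6=1
t9.Δ1 s4=0 s8=1 s2=1 s3=0 s0=1 s7=0 s5=0 s1=0 clk=0 s6=1
t10.Δ0 s4=0 s8=1 s2=1 s3=0 s0=1 s7=0 s5=0 s1=0 clk=0 s6=1
t10.Δ1 s4=0 s8=0 s2=1 s3=0 s0=1 s7=0 s5=0 s1=0 clk=1 s6=1
t10.Δ2 s4=0 s8=0 s2=1 s3=0 s0=1 s7=0 s5=1 s1=0 clk=1 s6=1
t10.Δ3 s4=0 s8=0 s2=1 s3=0 s0=0 s7=0 s5=1 s1=0 clk=1 s6=1

1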